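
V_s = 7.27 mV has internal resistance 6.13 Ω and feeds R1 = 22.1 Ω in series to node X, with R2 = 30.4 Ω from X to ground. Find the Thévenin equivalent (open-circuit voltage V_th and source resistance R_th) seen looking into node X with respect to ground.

V_th ≈ 3.77 mV, R_th ≈ 14.6 Ω

R1' = 6.13 + 22.1 = 28.23 Ω (source resistance + R1).
V_th is the unloaded tap voltage: V_s · R2/(R1'+R2) = 7.27 × 0.5185 = 3.770 mV.
Looking into X with the source shorted: R_th = R1'·R2/(R1'+R2) = 28.23 × 30.4/58.63 = 14.64 Ω.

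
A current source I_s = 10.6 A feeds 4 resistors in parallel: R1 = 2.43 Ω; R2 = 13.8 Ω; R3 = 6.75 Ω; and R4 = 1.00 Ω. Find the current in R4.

I ≈ 6.49 A

Conductances: ΣG = 1/2.43 + 1/13.8 + 1/6.75 + 1/1.00 = 1.632 (1/Ω).
R4 takes the fraction G_k/ΣG = 1.000/1.632 = 0.6127, so I = 10.6 × 0.6127 = 6.495 A.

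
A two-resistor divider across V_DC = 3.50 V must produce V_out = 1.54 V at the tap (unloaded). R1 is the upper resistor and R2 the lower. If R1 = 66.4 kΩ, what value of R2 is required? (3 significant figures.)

V_out/V_DC = R2/(R1+R2) = 0.4400.
So R2 = R1 · V_out/(V_DC − V_out) = 66.4 × 1.54/(3.50 − 1.54) = 66.4 × 0.7857 = 52.17 kΩ.

R2 ≈ 52.2 kΩ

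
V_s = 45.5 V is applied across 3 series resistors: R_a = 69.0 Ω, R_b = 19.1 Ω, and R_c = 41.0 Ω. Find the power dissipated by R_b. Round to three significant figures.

Series current I = V_s/ΣR = 45.5/129.1 = 0.3524 A.
V(R_b) = I·R = 6.732 V; P = V·I = 6.732 × 0.3524 = 2.372 W.

P ≈ 2.37 W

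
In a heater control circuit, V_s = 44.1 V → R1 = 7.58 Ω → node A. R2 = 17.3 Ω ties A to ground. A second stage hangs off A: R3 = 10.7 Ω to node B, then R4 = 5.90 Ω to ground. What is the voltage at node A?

Looking into the second stage from A: R3 + R4 = 16.60 Ω appears in parallel with R2.
Effective lower resistance at A: R2 ‖ 16.60 = 8.471 Ω.
V_A = 44.1 × 8.471/(7.58 + 8.471) = 23.27 V.

V_A ≈ 23.3 V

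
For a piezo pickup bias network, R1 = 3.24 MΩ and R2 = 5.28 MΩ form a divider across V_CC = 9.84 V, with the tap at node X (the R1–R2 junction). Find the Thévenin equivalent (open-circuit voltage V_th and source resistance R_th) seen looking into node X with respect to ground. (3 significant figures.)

V_th ≈ 6.10 V, R_th ≈ 2.01 MΩ

V_th is the unloaded tap voltage: V_CC · R2/(R1+R2) = 9.84 × 0.6197 = 6.098 V.
With V_CC suppressed (replaced by a short), R_th = R1 ‖ R2 = (3.240 × 5.28)/(3.240 + 5.28) = 2.008 MΩ.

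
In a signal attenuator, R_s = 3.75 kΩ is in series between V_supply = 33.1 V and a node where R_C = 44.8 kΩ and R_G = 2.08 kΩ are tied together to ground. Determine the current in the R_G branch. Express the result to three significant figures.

I ≈ 5.51 mA

Equivalent of the parallel group: R_p = 1.988 kΩ.
V_A = 33.1 × 1.988/5.738 = 11.47 V.
Branch current I = V_A/R_G = 11.47/2.08 = 5.513 mA.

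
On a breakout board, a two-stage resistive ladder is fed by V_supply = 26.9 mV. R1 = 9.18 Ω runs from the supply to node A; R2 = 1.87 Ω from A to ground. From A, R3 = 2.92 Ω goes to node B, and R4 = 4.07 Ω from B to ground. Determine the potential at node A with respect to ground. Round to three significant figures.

V_A ≈ 3.72 mV

Looking into the second stage from A: R3 + R4 = 6.990 Ω appears in parallel with R2.
Effective lower resistance at A: R2 ‖ 6.990 = 1.475 Ω.
V_A = 26.9 × 1.475/(9.18 + 1.475) = 3.725 mV.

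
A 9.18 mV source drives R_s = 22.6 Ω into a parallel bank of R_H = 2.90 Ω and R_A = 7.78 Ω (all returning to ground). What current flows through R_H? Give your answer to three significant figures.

Parallel bank: R_p = 1/(1/2.90 + 1/7.78) = 2.113 Ω.
V_A = 9.18 × 2.113/24.71 = 0.7848 mV.
I(R_H) = V_A / R_H = 0.7848/2.90 = 0.2706 mA.
(Check via current divider: I_total = 0.3715 mA; share G_k/ΣG = 0.7285 → same result.)

I ≈ 0.271 mA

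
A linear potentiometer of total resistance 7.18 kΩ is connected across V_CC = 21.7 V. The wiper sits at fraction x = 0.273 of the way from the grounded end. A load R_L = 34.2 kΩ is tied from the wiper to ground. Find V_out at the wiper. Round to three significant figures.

V_out ≈ 5.69 V

The pot divides into 5.220 kΩ above the wiper and 1.960 kΩ below.
Lower segment in parallel with the load: 1.960 ‖ 34.2 = 1.854 kΩ.
Loaded-divider output: V_out = 21.7 × 0.2621 = 5.687 V.
(Unloaded: V_out = x·V_CC = 5.92 V.)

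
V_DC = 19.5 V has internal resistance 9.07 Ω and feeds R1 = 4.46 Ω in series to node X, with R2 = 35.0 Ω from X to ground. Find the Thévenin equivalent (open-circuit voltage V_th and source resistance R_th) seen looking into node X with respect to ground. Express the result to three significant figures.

V_th ≈ 14.1 V, R_th ≈ 9.76 Ω

R1' = 9.07 + 4.46 = 13.53 Ω (source resistance + R1).
Open-circuit (no load on X): V_th = V_DC · R2/(R1' + R2) = 19.5 × 35.0/(13.53 + 35.0) = 14.06 V.
Looking into X with the source shorted: R_th = R1'·R2/(R1'+R2) = 13.53 × 35.0/48.53 = 9.758 Ω.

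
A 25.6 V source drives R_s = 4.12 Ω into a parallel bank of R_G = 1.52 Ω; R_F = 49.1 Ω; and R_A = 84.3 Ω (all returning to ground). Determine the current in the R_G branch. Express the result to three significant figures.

I ≈ 4.38 A

Parallel bank: R_p = 1/(1/1.52 + 1/49.1 + 1/84.3) = 1.449 Ω.
V_A = 25.6 × 1.449/5.569 = 6.661 V.
I(R_G) = V_A / R_G = 6.661/1.52 = 4.382 A.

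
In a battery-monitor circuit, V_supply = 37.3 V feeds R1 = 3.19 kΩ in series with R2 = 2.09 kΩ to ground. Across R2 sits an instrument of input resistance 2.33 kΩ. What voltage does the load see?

R2 ‖ R_L = (2.09 × 2.33)/(2.09 + 2.33) = 1.102 kΩ.
Then V_out = V_supply · R2'/(R1 + R2') = 37.3 × 1.102/4.292 = 9.575 V.

V_out ≈ 9.58 V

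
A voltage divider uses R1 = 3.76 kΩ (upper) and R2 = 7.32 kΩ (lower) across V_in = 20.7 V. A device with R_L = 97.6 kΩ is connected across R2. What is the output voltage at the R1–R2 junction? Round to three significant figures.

V_out ≈ 13.3 V

First combine the lower leg with the load: R2 ‖ R_L = 6.809 kΩ.
Now apply the divider: V_out = 20.7 × 0.6443 = 13.34 V.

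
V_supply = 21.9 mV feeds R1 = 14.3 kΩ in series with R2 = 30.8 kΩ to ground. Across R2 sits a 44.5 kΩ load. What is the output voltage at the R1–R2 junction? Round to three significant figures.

The load sits in parallel with R2, giving an effective lower resistance R2' = R2·R_L/(R2+R_L) = 18.20 kΩ.
Now apply the divider: V_out = 21.9 × 0.5600 = 12.26 mV.

V_out ≈ 12.3 mV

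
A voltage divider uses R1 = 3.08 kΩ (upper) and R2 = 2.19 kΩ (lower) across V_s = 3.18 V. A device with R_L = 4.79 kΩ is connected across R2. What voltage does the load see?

V_out ≈ 1.04 V

The load sits in parallel with R2, giving an effective lower resistance R2' = R2·R_L/(R2+R_L) = 1.503 kΩ.
Then V_out = V_s · R2'/(R1 + R2') = 3.18 × 1.503/4.583 = 1.043 V.
(Unloaded it would be 1.32 V; the load pulls it down.)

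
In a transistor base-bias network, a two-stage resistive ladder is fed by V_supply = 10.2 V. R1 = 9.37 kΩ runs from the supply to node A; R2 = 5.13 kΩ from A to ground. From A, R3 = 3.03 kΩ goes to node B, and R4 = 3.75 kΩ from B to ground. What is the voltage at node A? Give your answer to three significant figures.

V_A ≈ 2.42 V

Looking into the second stage from A: R3 + R4 = 6.780 kΩ appears in parallel with R2.
R2 ‖ (R3+R4) = 2.920 kΩ.
First divider: V_A = V_supply · 2.920/(9.37 + 2.920) = 2.424 V.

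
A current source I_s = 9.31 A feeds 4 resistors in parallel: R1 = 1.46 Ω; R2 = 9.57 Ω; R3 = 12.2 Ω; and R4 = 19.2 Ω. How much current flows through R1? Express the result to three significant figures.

I ≈ 6.91 A

Total conductance ΣG = 1/1.46 + 1/9.57 + 1/12.2 + 1/19.2 = 0.9235 (units of 1/Ω).
R1 takes the fraction G_k/ΣG = 0.6849/0.9235 = 0.7417, so I = 9.31 × 0.7417 = 6.905 A.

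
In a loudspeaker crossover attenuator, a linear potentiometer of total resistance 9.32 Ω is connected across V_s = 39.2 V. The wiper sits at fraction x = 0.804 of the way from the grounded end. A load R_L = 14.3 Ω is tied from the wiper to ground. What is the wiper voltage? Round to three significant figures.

V_out ≈ 28.6 V

Split the track: R_lower = x·R_p = 7.493 Ω, R_upper = (1−x)·R_p = 1.827 Ω.
R_L loads the lower segment: effective lower R = 4.917 Ω.
Loaded-divider output: V_out = 39.2 × 0.7291 = 28.58 V.
(Unloaded: V_out = x·V_s = 31.5 V.)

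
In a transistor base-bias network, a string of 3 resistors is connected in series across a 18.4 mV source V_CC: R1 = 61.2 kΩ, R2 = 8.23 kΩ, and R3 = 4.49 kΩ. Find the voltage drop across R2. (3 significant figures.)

V ≈ 2.05 mV

Total series resistance ΣR = 61.2 + 8.23 + 4.49 = 73.92 kΩ.
Voltage divider: V = V_CC · (8.230 / 73.92) = 18.4 × 0.1113 = 2.049 mV.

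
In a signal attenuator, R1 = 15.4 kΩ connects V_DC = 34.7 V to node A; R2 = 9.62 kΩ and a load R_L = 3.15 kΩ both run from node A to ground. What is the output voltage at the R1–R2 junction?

V_out ≈ 4.63 V

First combine the lower leg with the load: R2 ‖ R_L = 2.373 kΩ.
Voltage divider with the loaded lower leg: V_out = 34.7 × 2.373/(15.4 + 2.373) = 34.7 × 0.1335 = 4.633 V.
(Unloaded it would be 13.3 V; the load pulls it down.)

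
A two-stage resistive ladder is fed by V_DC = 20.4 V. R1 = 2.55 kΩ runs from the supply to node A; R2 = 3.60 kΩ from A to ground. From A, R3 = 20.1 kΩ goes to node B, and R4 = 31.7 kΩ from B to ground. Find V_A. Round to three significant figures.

Looking into the second stage from A: R3 + R4 = 51.80 kΩ appears in parallel with R2.
Effective lower resistance at A: R2 ‖ 51.80 = 3.366 kΩ.
V_A = 20.4 × 3.366/(2.55 + 3.366) = 11.61 V.

V_A ≈ 11.6 V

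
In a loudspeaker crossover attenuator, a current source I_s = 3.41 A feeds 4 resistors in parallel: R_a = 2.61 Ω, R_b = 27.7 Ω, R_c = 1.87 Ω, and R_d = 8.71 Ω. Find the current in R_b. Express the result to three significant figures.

Total conductance ΣG = 1/2.61 + 1/27.7 + 1/1.87 + 1/8.71 = 1.069 (units of 1/Ω).
By the current-divider rule, I = I_s · G_k/ΣG = 3.41 × 0.03378 = 0.1152 A.

I ≈ 0.115 A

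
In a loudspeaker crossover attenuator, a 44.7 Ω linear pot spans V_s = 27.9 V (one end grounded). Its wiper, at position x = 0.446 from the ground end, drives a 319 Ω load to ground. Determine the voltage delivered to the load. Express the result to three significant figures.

Split the track: R_lower = x·R_p = 19.94 Ω, R_upper = (1−x)·R_p = 24.76 Ω.
(x·R_p) ‖ R_L = 18.76 Ω.
Loaded-divider output: V_out = 27.9 × 0.4311 = 12.03 V.

V_out ≈ 12.0 V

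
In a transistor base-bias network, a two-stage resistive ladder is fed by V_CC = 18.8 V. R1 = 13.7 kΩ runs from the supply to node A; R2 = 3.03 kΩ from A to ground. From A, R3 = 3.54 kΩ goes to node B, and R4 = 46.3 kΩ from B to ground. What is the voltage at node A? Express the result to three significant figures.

Looking into the second stage from A: R3 + R4 = 49.84 kΩ appears in parallel with R2.
Effective lower resistance at A: R2 ‖ 49.84 = 2.856 kΩ.
First divider: V_A = V_CC · 2.856/(13.7 + 2.856) = 3.243 V.

V_A ≈ 3.24 V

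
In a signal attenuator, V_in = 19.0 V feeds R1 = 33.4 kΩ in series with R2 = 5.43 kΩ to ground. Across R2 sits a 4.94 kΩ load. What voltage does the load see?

The load sits in parallel with R2, giving an effective lower resistance R2' = R2·R_L/(R2+R_L) = 2.587 kΩ.
Voltage divider with the loaded lower leg: V_out = 19.0 × 2.587/(33.4 + 2.587) = 19.0 × 0.07188 = 1.366 V.
(Unloaded it would be 2.66 V; the load pulls it down.)

V_out ≈ 1.37 V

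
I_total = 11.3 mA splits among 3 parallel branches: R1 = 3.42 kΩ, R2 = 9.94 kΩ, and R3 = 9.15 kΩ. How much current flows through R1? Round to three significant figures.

I ≈ 6.58 mA

Total conductance ΣG = 1/3.42 + 1/9.94 + 1/9.15 = 0.5023 (units of 1/kΩ).
Current divider: I(R1) = I_total · G_k/ΣG = 11.3 × (0.2924/0.5023) = 11.3 × 0.5821 = 6.578 mA.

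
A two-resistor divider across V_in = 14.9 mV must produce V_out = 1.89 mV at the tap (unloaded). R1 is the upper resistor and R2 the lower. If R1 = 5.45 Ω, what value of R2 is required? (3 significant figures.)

R2 ≈ 0.792 Ω

V_out/V_in = R2/(R1+R2) = 0.1268.
Rearranging, R2 = R1·k/(1−k) = 5.45 × 0.1453 = 0.7917 Ω.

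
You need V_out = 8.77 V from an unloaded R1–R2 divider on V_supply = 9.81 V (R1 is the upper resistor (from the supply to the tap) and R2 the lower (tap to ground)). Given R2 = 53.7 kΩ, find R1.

R1 ≈ 6.37 kΩ

Required fraction k = V_out/V_supply = 0.8940.
Rearranging, R1 = R2·(1−k)/k = 53.7 × 0.1186 = 6.368 kΩ.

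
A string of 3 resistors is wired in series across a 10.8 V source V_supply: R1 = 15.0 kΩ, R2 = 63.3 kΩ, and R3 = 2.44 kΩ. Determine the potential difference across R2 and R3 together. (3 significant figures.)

Series total: ΣR = 15.0 + 63.3 + 2.44 = 80.74 kΩ.
R_{R2..R3} = 63.3 + 2.44 = 65.74 kΩ.
V = V_supply · R/ΣR = 10.8 × 0.8142 = 8.794 V.

V ≈ 8.79 V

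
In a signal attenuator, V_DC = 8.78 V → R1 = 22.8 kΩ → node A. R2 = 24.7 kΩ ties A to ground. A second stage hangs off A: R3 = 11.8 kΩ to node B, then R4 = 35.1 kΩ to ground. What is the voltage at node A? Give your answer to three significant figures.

V_A ≈ 3.64 V

Looking into the second stage from A: R3 + R4 = 46.90 kΩ appears in parallel with R2.
Effective lower resistance at A: R2 ‖ 46.90 = 16.18 kΩ.
So V_A = 8.78 × 0.4151 = 3.644 V.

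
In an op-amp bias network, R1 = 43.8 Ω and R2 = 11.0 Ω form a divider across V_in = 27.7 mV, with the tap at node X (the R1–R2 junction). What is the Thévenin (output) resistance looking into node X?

R_th ≈ 8.79 Ω

Zeroing V_in shorts the top of R1 to ground, so R_th = R1 ‖ R2 = 8.792 Ω.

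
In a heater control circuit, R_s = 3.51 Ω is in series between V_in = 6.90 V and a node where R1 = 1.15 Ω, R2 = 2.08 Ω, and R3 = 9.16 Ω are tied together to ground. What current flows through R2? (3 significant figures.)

I ≈ 0.542 A

Equivalent of the parallel group: R_p = 0.6852 Ω.
V_A by voltage divider: V_A = 6.90 × 0.6852/(3.51 + 0.6852) = 1.127 V.
Branch current I = V_A/R2 = 1.127/2.08 = 0.5418 A.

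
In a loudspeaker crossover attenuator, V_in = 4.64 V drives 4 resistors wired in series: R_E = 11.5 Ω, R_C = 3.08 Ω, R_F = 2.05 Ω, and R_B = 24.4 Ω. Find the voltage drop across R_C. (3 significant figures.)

Series total: ΣR = 11.5 + 3.08 + 2.05 + 24.4 = 41.03 Ω.
V = V_in · R/ΣR = 4.64 × 0.07507 = 0.3483 V.

V ≈ 0.348 V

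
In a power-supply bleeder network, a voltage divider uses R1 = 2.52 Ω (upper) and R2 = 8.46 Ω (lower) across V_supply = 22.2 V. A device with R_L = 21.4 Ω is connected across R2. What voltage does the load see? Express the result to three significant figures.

V_out ≈ 15.7 V

R2 ‖ R_L = (8.46 × 21.4)/(8.46 + 21.4) = 6.063 Ω.
Now apply the divider: V_out = 22.2 × 0.7064 = 15.68 V.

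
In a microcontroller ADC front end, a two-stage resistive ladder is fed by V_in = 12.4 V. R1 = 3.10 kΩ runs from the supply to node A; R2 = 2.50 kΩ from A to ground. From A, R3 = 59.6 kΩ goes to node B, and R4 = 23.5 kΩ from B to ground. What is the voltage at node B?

Node A sees R2 in parallel with the series input of stage 2, R3 + R4 = 83.10 kΩ.
Effective lower resistance at A: R2 ‖ 83.10 = 2.427 kΩ.
V_A = 12.4 × 2.427/(3.10 + 2.427) = 5.445 V.
Stage 2 is unloaded, so V_B = V_A · R4/(R3+R4) = 5.445 × 23.5/83.10 = 1.540 V.

V_B ≈ 1.54 V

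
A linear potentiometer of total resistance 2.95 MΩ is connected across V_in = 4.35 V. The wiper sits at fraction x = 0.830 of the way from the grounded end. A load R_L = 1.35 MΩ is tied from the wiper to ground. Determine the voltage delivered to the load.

The pot divides into 0.5015 MΩ above the wiper and 2.449 MΩ below.
R_L loads the lower segment: effective lower R = 0.8702 MΩ.
Loaded-divider output: V_out = 4.35 × 0.6344 = 2.760 V.

V_out ≈ 2.76 V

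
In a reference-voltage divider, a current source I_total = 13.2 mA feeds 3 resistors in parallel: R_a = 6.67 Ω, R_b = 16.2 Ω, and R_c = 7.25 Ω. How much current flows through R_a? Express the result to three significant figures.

Conductances: ΣG = 1/6.67 + 1/16.2 + 1/7.25 = 0.3496 (1/Ω).
R_a takes the fraction G_k/ΣG = 0.1499/0.3496 = 0.4289, so I = 13.2 × 0.4289 = 5.661 mA.

I ≈ 5.66 mA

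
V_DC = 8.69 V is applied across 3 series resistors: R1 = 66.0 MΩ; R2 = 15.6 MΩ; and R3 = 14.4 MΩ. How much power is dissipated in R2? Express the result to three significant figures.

P ≈ 0.128 µW

Series current I = V_DC/ΣR = 8.69/96.00 = 0.09052 µA.
P(R2) = I²·R2 = (0.09052)² × 15.6 = 0.1278 µW.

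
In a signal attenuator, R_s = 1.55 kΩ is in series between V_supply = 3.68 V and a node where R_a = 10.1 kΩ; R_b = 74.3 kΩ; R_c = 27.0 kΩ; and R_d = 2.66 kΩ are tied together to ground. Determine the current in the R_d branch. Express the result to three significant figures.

I ≈ 0.762 mA

Equivalent of the parallel group: R_p = 1.903 kΩ.
V_A by voltage divider: V_A = 3.68 × 1.903/(1.55 + 1.903) = 2.028 V.
Branch current I = V_A/R_d = 2.028/2.66 = 0.7625 mA.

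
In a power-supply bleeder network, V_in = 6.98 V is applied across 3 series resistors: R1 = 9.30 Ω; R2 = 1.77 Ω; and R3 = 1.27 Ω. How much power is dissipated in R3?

ΣR = 12.34 Ω → I = 6.98/12.34 = 0.5656 A.
P(R3) = I²·R3 = (0.5656)² × 1.27 = 0.4063 W.

P ≈ 0.406 W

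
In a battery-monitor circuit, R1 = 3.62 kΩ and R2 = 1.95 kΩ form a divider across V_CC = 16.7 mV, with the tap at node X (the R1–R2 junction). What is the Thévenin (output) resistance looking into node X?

R_th ≈ 1.27 kΩ

With V_CC suppressed (replaced by a short), R_th = R1 ‖ R2 = (3.620 × 1.95)/(3.620 + 1.95) = 1.267 kΩ.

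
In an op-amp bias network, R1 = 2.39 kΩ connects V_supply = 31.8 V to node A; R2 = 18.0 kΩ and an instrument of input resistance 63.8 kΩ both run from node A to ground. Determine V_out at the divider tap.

V_out ≈ 27.2 V

First combine the lower leg with the load: R2 ‖ R_L = 14.04 kΩ.
Then V_out = V_supply · R2'/(R1 + R2') = 31.8 × 14.04/16.43 = 27.17 V.
(Unloaded it would be 28.1 V; the load pulls it down.)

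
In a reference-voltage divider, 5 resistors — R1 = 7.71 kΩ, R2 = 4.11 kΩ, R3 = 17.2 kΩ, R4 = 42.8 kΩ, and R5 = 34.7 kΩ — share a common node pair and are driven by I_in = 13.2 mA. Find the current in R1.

I ≈ 3.54 mA

Conductances: ΣG = 1/7.71 + 1/4.11 + 1/17.2 + 1/42.8 + 1/34.7 = 0.4833 (1/kΩ).
R1 takes the fraction G_k/ΣG = 0.1297/0.4833 = 0.2683, so I = 13.2 × 0.2683 = 3.542 mA.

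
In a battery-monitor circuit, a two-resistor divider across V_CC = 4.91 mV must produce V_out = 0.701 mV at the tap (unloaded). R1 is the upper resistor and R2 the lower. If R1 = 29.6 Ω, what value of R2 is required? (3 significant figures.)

R2 ≈ 4.93 Ω

Required fraction k = V_out/V_CC = 0.1428.
R2 = R1 · 0.1428/(1 − 0.1428) = 4.930 Ω.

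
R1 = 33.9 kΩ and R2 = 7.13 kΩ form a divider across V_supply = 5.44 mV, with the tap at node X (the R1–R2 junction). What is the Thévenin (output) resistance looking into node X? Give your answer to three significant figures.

R_th ≈ 5.89 kΩ

Zeroing V_supply shorts the top of R1 to ground, so R_th = R1 ‖ R2 = 5.891 kΩ.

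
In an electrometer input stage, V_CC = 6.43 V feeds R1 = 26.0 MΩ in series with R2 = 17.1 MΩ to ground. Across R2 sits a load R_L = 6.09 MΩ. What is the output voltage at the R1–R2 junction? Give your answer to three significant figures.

V_out ≈ 0.947 V

R2 ‖ R_L = (17.1 × 6.09)/(17.1 + 6.09) = 4.491 MΩ.
Now apply the divider: V_out = 6.43 × 0.1473 = 0.9470 V.
(Unloaded it would be 2.55 V; the load pulls it down.)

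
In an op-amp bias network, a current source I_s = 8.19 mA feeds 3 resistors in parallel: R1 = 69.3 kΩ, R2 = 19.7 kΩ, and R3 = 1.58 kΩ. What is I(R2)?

I ≈ 0.596 mA

Conductances: ΣG = 1/69.3 + 1/19.7 + 1/1.58 = 0.6981 (1/kΩ).
Current divider: I(R2) = I_s · G_k/ΣG = 8.19 × (0.05076/0.6981) = 8.19 × 0.07271 = 0.5955 mA.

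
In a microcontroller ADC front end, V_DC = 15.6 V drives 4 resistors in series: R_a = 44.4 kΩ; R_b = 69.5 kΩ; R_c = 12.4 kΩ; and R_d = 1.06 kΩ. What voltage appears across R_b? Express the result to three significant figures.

ΣR = 44.4 + 69.5 + 12.4 + 1.06 = 127.4 kΩ.
By the voltage-divider rule, V = 15.6 × 69.50/127.4 = 8.513 V.

V ≈ 8.51 V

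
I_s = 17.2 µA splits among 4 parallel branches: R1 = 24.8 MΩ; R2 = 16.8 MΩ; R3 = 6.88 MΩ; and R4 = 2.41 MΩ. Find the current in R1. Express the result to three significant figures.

I ≈ 1.05 µA

ΣG = 1/24.8 + 1/16.8 + 1/6.88 + 1/2.41 = 0.6601.
Current divider: I(R1) = I_s · G_k/ΣG = 17.2 × (0.04032/0.6601) = 17.2 × 0.06108 = 1.051 µA.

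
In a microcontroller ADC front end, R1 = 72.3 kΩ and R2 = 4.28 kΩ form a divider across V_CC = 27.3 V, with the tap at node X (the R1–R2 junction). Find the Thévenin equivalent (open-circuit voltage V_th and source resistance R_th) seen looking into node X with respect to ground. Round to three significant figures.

V_th is the unloaded tap voltage: V_CC · R2/(R1+R2) = 27.3 × 0.05589 = 1.526 V.
Looking into X with the source shorted: R_th = R1·R2/(R1+R2) = 72.30 × 4.28/76.58 = 4.041 kΩ.

V_th ≈ 1.53 V, R_th ≈ 4.04 kΩ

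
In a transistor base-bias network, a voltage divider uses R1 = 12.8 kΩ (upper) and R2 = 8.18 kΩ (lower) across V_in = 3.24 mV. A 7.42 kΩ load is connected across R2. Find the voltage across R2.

V_out ≈ 0.755 mV

First combine the lower leg with the load: R2 ‖ R_L = 3.891 kΩ.
Now apply the divider: V_out = 3.24 × 0.2331 = 0.7553 mV.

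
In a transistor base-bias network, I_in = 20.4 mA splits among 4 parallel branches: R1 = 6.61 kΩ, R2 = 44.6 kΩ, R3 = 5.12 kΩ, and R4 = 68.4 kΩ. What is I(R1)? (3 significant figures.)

I ≈ 8.04 mA

ΣG = 1/6.61 + 1/44.6 + 1/5.12 + 1/68.4 = 0.3836.
By the current-divider rule, I = I_in · G_k/ΣG = 20.4 × 0.3943 = 8.045 mA.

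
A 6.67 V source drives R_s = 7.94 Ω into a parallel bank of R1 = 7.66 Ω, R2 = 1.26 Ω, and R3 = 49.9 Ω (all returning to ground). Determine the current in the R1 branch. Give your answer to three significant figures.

I ≈ 0.102 A

Combine the parallel branches: R_p = (1/7.66 + 1/1.26 + 1/49.9)⁻¹ = 1.059 Ω.
V_A by voltage divider: V_A = 6.67 × 1.059/(7.94 + 1.059) = 0.7850 V.
Branch current I = V_A/R1 = 0.7850/7.66 = 0.1025 A.
(Equivalently: I_total = 0.7412 A, then current-divider fraction G_k/ΣG = 0.1383.)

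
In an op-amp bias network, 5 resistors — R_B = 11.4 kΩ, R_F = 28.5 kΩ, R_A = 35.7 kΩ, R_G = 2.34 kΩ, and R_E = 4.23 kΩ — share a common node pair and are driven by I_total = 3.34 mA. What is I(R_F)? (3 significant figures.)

I ≈ 0.144 mA

Conductances: ΣG = 1/11.4 + 1/28.5 + 1/35.7 + 1/2.34 + 1/4.23 = 0.8146 (1/kΩ).
R_F takes the fraction G_k/ΣG = 0.03509/0.8146 = 0.04307, so I = 3.34 × 0.04307 = 0.1439 mA.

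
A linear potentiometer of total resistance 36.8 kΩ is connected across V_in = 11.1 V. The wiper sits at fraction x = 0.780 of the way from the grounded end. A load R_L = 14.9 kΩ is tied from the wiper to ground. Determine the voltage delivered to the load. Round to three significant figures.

Split the track: R_lower = x·R_p = 28.70 kΩ, R_upper = (1−x)·R_p = 8.096 kΩ.
Lower segment in parallel with the load: 28.70 ‖ 14.9 = 9.808 kΩ.
Then V_out = V_in · 9.808/(8.096 + 9.808) = 6.081 V.

V_out ≈ 6.08 V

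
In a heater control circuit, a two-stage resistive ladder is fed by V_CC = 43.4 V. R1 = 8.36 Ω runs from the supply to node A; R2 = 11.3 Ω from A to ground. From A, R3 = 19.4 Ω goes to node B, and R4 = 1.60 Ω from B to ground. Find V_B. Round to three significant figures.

V_B ≈ 1.55 V

Looking into the second stage from A: R3 + R4 = 21.00 Ω appears in parallel with R2.
R2 ‖ (R3+R4) = 7.347 Ω.
V_A = 43.4 × 7.347/(8.36 + 7.347) = 20.30 V.
Stage 2 is unloaded, so V_B = V_A · R4/(R3+R4) = 20.30 × 1.60/21.00 = 1.547 V.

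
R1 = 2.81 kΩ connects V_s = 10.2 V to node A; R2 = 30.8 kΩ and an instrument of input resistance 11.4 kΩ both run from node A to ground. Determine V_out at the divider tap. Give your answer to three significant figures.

First combine the lower leg with the load: R2 ‖ R_L = 8.320 kΩ.
Then V_out = V_s · R2'/(R1 + R2') = 10.2 × 8.320/11.13 = 7.625 V.

V_out ≈ 7.62 V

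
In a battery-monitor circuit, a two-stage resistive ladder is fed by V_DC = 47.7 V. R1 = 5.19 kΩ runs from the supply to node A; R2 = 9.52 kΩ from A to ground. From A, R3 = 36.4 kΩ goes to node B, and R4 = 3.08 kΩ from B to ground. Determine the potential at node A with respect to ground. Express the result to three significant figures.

The second stage (R3 + R4 = 39.48 kΩ) loads node A in parallel with R2.
Effective lower resistance at A: R2 ‖ 39.48 = 7.670 kΩ.
V_A = 47.7 × 7.670/(5.19 + 7.670) = 28.45 V.

V_A ≈ 28.4 V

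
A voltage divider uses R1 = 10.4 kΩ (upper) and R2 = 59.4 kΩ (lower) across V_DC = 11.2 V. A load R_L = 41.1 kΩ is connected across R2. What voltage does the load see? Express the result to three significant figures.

The load sits in parallel with R2, giving an effective lower resistance R2' = R2·R_L/(R2+R_L) = 24.29 kΩ.
Voltage divider with the loaded lower leg: V_out = 11.2 × 24.29/(10.4 + 24.29) = 11.2 × 0.7002 = 7.842 V.

V_out ≈ 7.84 V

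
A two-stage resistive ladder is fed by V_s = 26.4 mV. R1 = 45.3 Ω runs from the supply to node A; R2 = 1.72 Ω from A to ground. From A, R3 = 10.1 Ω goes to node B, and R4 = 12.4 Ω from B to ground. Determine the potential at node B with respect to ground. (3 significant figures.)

The second stage (R3 + R4 = 22.50 Ω) loads node A in parallel with R2.
R2 ‖ (R3+R4) = 1.598 Ω.
So V_A = 26.4 × 0.03407 = 0.8995 mV.
Stage 2 is unloaded, so V_B = V_A · R4/(R3+R4) = 0.8995 × 12.4/22.50 = 0.4957 mV.

V_B ≈ 0.496 mV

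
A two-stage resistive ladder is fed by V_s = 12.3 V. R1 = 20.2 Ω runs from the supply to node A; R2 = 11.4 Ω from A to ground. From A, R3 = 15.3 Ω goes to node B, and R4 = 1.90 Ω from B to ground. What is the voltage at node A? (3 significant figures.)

V_A ≈ 3.12 V

Node A sees R2 in parallel with the series input of stage 2, R3 + R4 = 17.20 Ω.
Effective lower resistance at A: R2 ‖ 17.20 = 6.856 Ω.
First divider: V_A = V_s · 6.856/(20.2 + 6.856) = 3.117 V.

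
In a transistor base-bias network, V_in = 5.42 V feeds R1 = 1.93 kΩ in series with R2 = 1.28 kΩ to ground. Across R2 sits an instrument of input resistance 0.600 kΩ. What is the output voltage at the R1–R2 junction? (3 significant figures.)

V_out ≈ 0.947 V

R2 ‖ R_L = (1.28 × 0.600)/(1.28 + 0.600) = 0.4085 kΩ.
Now apply the divider: V_out = 5.42 × 0.1747 = 0.9468 V.
(Unloaded it would be 2.16 V; the load pulls it down.)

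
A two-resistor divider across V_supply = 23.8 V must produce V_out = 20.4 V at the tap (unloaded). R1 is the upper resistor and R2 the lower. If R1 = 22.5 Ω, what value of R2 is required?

R2 ≈ 135 Ω

The divider ratio is R2/(R1+R2) = 20.4/23.8 = 0.8571.
So R2 = R1 · V_out/(V_supply − V_out) = 22.5 × 20.4/(23.8 − 20.4) = 22.5 × 6.000 = 135.0 Ω.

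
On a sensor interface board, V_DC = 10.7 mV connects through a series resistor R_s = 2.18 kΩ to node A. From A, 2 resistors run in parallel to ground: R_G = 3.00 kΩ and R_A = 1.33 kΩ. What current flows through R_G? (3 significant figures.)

I ≈ 1.06 µA

Combine the parallel branches: R_p = (1/3.00 + 1/1.33)⁻¹ = 0.9215 kΩ.
Node voltage V_A = V_DC · R_p/(R_s + R_p) = 10.7 × 0.2971 = 3.179 mV.
Branch current I = V_A/R_G = 3.179/3.00 = 1.060 µA.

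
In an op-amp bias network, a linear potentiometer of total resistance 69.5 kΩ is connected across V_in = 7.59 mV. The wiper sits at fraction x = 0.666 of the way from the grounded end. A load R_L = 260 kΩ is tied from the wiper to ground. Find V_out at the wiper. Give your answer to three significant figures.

V_out ≈ 4.77 mV

The pot divides into 23.21 kΩ above the wiper and 46.29 kΩ below.
R_L loads the lower segment: effective lower R = 39.29 kΩ.
V_out = 7.59 × 39.29/(23.21 + 39.29) = 4.771 mV.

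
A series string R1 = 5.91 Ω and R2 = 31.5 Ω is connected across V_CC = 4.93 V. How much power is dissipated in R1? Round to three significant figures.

The common current is I = 4.93/37.41 = 0.1318 A.
P(R1) = I²·R1 = (0.1318)² × 5.91 = 0.1026 W.

P ≈ 0.103 W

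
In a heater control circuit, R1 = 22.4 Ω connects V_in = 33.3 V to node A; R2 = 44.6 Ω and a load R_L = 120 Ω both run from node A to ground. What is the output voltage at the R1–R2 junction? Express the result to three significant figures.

V_out ≈ 19.7 V

The load sits in parallel with R2, giving an effective lower resistance R2' = R2·R_L/(R2+R_L) = 32.52 Ω.
Then V_out = V_in · R2'/(R1 + R2') = 33.3 × 32.52/54.92 = 19.72 V.
(Unloaded it would be 22.2 V; the load pulls it down.)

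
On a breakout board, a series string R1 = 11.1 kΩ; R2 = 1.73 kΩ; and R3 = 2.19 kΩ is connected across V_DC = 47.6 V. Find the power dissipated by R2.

ΣR = 15.02 kΩ → I = 47.6/15.02 = 3.169 mA.
P = I²R = 10.04 × 1.73 = 17.37 mW.

P ≈ 17.4 mW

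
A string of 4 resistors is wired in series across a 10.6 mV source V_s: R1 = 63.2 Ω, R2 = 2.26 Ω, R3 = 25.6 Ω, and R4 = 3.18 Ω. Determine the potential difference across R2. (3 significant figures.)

Series total: ΣR = 63.2 + 2.26 + 25.6 + 3.18 = 94.24 Ω.
Voltage divider: V = V_s · (2.260 / 94.24) = 10.6 × 0.02398 = 0.2542 mV.

V ≈ 0.254 mV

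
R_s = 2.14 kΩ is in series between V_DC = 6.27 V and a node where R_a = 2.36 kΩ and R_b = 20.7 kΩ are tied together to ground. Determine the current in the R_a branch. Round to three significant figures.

I ≈ 1.32 mA

Parallel bank: R_p = 1/(1/2.36 + 1/20.7) = 2.118 kΩ.
Node voltage V_A = V_DC · R_p/(R_s + R_p) = 6.27 × 0.4975 = 3.119 V.
I(R_a) = V_A / R_a = 3.119/2.36 = 1.322 mA.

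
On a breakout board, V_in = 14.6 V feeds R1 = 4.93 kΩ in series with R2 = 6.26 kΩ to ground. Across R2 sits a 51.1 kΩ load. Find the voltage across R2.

R2 ‖ R_L = (6.26 × 51.1)/(6.26 + 51.1) = 5.577 kΩ.
Now apply the divider: V_out = 14.6 × 0.5308 = 7.749 V.
(Unloaded it would be 8.17 V; the load pulls it down.)

V_out ≈ 7.75 V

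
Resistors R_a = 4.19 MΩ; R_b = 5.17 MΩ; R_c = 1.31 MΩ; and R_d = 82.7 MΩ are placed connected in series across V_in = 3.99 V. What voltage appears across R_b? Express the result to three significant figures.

V ≈ 0.221 V

Series total: ΣR = 4.19 + 5.17 + 1.31 + 82.7 = 93.37 MΩ.
Voltage divider: V = V_in · (5.170 / 93.37) = 3.99 × 0.05537 = 0.2209 V.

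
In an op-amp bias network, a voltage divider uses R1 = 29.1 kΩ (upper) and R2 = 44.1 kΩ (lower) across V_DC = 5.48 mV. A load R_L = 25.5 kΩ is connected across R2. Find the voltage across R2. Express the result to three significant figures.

V_out ≈ 1.96 mV

The load sits in parallel with R2, giving an effective lower resistance R2' = R2·R_L/(R2+R_L) = 16.16 kΩ.
Then V_out = V_DC · R2'/(R1 + R2') = 5.48 × 16.16/45.26 = 1.956 mV.
(Unloaded it would be 3.30 mV; the load pulls it down.)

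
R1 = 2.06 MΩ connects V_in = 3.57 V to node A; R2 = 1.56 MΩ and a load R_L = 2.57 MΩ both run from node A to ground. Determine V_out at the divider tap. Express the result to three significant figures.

First combine the lower leg with the load: R2 ‖ R_L = 0.9708 MΩ.
Voltage divider with the loaded lower leg: V_out = 3.57 × 0.9708/(2.06 + 0.9708) = 3.57 × 0.3203 = 1.143 V.

V_out ≈ 1.14 V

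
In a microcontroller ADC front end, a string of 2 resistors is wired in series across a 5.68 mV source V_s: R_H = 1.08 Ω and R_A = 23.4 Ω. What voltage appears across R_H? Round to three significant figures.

Series total: ΣR = 1.08 + 23.4 = 24.48 Ω.
Voltage divider: V = V_s · (1.080 / 24.48) = 5.68 × 0.04412 = 0.2506 mV.

V ≈ 0.251 mV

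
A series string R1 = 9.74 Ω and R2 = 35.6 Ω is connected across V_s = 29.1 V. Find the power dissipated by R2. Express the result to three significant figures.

The common current is I = 29.1/45.34 = 0.6418 A.
V(R2) = I·R = 22.85 V; P = V·I = 22.85 × 0.6418 = 14.66 W.

P ≈ 14.7 W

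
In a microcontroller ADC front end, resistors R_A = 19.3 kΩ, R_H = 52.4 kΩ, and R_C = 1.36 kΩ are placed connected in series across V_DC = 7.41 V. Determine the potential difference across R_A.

ΣR = 19.3 + 52.4 + 1.36 = 73.06 kΩ.
Voltage divider: V = V_DC · (19.30 / 73.06) = 7.41 × 0.2642 = 1.957 V.

V ≈ 1.96 V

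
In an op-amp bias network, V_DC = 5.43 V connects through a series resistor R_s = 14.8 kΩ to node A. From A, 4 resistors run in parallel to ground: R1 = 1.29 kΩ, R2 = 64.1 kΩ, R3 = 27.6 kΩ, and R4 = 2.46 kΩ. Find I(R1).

I ≈ 0.219 mA

Parallel bank: R_p = 1/(1/1.29 + 1/64.1 + 1/27.6 + 1/2.46) = 0.8107 kΩ.
V_A by voltage divider: V_A = 5.43 × 0.8107/(14.8 + 0.8107) = 0.2820 V.
I(R1) = V_A / R1 = 0.2820/1.29 = 0.2186 mA.
(Equivalently: I_total = 0.3478 mA, then current-divider fraction G_k/ΣG = 0.6284.)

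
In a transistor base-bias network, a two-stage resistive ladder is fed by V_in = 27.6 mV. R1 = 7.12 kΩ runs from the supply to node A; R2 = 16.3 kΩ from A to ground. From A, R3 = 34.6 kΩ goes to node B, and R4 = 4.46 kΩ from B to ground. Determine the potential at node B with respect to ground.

Node A sees R2 in parallel with the series input of stage 2, R3 + R4 = 39.06 kΩ.
Effective lower resistance at A: R2 ‖ 39.06 = 11.50 kΩ.
V_A = 27.6 × 11.50/(7.12 + 11.50) = 17.05 mV.
Then the unloaded second divider: V_B = V_A × R4/(R3+R4) = 17.05 × 0.1142 = 1.946 mV.

V_B ≈ 1.95 mV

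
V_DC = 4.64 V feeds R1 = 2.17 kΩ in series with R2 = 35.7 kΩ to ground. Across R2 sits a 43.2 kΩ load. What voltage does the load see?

The load sits in parallel with R2, giving an effective lower resistance R2' = R2·R_L/(R2+R_L) = 19.55 kΩ.
Then V_out = V_DC · R2'/(R1 + R2') = 4.64 × 19.55/21.72 = 4.176 V.

V_out ≈ 4.18 V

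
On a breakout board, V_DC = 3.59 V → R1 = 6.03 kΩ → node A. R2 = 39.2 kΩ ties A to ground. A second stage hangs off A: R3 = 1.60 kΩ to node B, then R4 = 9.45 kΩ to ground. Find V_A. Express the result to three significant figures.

V_A ≈ 2.11 V

Looking into the second stage from A: R3 + R4 = 11.05 kΩ appears in parallel with R2.
Effective lower resistance at A: R2 ‖ 11.05 = 8.620 kΩ.
V_A = 3.59 × 8.620/(6.03 + 8.620) = 2.112 V.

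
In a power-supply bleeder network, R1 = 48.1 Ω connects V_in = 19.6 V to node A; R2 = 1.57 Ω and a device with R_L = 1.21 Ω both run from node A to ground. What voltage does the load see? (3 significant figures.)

V_out ≈ 0.275 V

The load sits in parallel with R2, giving an effective lower resistance R2' = R2·R_L/(R2+R_L) = 0.6833 Ω.
Voltage divider with the loaded lower leg: V_out = 19.6 × 0.6833/(48.1 + 0.6833) = 19.6 × 0.01401 = 0.2746 V.
(Unloaded it would be 0.620 V; the load pulls it down.)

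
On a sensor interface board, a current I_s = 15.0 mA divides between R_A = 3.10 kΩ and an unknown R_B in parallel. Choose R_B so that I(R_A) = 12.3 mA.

R_B ≈ 14.1 kΩ

The fraction through R_A equals R_B/(R_A+R_B).
12.3/15.0 = R_B/(R_A + R_B) → R_B = R_A · (0.8200)/(1 − 0.8200) = 3.10 × 4.556 = 14.12 kΩ.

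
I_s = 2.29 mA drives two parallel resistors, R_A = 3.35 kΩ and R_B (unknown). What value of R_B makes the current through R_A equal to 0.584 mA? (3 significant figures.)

The fraction through R_A equals R_B/(R_A+R_B).
0.584/2.29 = R_B/(R_A + R_B) → R_B = R_A · (0.2550)/(1 − 0.2550) = 3.35 × 0.3423 = 1.147 kΩ.

R_B ≈ 1.15 kΩ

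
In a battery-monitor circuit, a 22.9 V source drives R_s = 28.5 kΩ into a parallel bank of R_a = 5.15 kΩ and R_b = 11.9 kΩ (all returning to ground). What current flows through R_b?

I ≈ 0.216 mA

Equivalent of the parallel group: R_p = 3.594 kΩ.
V_A by voltage divider: V_A = 22.9 × 3.594/(28.5 + 3.594) = 2.565 V.
Branch current I = V_A/R_b = 2.565/11.9 = 0.2155 mA.
(Check via current divider: I_total = 0.7135 mA; share G_k/ΣG = 0.3021 → same result.)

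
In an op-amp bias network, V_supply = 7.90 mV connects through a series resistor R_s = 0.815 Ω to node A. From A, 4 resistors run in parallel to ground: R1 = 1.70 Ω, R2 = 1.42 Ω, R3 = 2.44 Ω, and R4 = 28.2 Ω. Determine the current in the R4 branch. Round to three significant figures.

Equivalent of the parallel group: R_p = 0.5755 Ω.
V_A = 7.90 × 0.5755/1.390 = 3.269 mV.
I(R4) = V_A / R4 = 3.269/28.2 = 0.1159 mA.

I ≈ 0.116 mA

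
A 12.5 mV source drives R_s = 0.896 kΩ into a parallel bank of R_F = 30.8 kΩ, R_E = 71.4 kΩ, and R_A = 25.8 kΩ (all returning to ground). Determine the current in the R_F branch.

I ≈ 0.377 µA

Parallel bank: R_p = 1/(1/30.8 + 1/71.4 + 1/25.8) = 11.73 kΩ.
V_A = 12.5 × 11.73/12.63 = 11.61 mV.
Branch current I = V_A/R_F = 11.61/30.8 = 0.3770 µA.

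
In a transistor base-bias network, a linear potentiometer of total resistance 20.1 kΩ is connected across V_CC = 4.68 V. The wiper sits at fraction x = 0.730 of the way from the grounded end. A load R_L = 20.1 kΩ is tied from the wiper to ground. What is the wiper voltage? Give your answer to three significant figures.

V_out ≈ 2.85 V

Lower segment x·R_p = 14.67 kΩ; upper segment (1−x)·R_p = 5.427 kΩ.
(x·R_p) ‖ R_L = 8.482 kΩ.
Loaded-divider output: V_out = 4.68 × 0.6098 = 2.854 V.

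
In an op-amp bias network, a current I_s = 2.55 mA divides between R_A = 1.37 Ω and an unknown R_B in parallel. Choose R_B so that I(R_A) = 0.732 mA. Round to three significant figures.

In a two-way split, I_A/I_s = R_B/(R_A + R_B).
With f = 0.2871, R_B = R_A · f/(1−f) = 1.37 × 0.4026 = 0.5516 Ω.

R_B ≈ 0.552 Ω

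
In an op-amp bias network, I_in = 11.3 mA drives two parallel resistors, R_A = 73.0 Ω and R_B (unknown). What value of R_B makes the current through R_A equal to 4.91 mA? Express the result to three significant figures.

R_B ≈ 56.1 Ω

The fraction through R_A equals R_B/(R_A+R_B).
4.91/11.3 = R_B/(R_A + R_B) → R_B = R_A · (0.4345)/(1 − 0.4345) = 73.0 × 0.7684 = 56.09 Ω.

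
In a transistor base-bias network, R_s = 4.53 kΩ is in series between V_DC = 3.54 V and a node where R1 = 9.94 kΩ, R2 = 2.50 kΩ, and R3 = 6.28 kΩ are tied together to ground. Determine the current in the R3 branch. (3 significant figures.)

Combine the parallel branches: R_p = (1/9.94 + 1/2.50 + 1/6.28)⁻¹ = 1.516 kΩ.
V_A = 3.54 × 1.516/6.046 = 0.8874 V.
I(R3) = V_A / R3 = 0.8874/6.28 = 0.1413 mA.
(Equivalently: I_total = 0.5856 mA, then current-divider fraction G_k/ΣG = 0.2413.)

I ≈ 0.141 mA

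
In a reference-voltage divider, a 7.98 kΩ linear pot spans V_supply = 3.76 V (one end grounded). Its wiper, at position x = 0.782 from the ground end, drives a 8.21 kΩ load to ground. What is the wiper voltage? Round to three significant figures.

The pot divides into 1.740 kΩ above the wiper and 6.240 kΩ below.
(x·R_p) ‖ R_L = 3.545 kΩ.
Loaded-divider output: V_out = 3.76 × 0.6708 = 2.522 V.

V_out ≈ 2.52 V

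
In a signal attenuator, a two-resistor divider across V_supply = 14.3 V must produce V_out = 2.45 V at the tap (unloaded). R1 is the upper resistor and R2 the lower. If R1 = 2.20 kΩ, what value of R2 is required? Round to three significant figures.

The divider ratio is R2/(R1+R2) = 2.45/14.3 = 0.1713.
R2 = R1 · 0.1713/(1 − 0.1713) = 0.4549 kΩ.

R2 ≈ 0.455 kΩ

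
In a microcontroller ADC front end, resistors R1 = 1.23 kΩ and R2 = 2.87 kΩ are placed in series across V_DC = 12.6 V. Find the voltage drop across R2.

V ≈ 8.82 V

Series total: ΣR = 1.23 + 2.87 = 4.100 kΩ.
By the voltage-divider rule, V = 12.6 × 2.870/4.100 = 8.820 V.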